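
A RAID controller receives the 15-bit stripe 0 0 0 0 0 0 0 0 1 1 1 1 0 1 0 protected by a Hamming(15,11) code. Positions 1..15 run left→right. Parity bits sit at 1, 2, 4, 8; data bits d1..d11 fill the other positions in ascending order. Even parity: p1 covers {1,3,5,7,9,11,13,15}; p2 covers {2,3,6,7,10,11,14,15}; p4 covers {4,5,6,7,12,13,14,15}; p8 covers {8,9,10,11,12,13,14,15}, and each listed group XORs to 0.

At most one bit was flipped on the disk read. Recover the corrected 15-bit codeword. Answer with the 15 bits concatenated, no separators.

s1 (pos 1,3,5,7,9,11,13,15): 0⊕0⊕0⊕0⊕1⊕1⊕0⊕0 = 0
s2 (pos 2,3,6,7,10,11,14,15): 0⊕0⊕0⊕0⊕1⊕1⊕1⊕0 = 1
s4 (pos 4,5,6,7,12,13,14,15): 0⊕0⊕0⊕0⊕1⊕0⊕1⊕0 = 0
s8 (pos 8,9,10,11,12,13,14,15): 0⊕1⊕1⊕1⊕1⊕0⊕1⊕0 = 1
Syndrome s8…s1 = 1010 → error at position 10.
Flip position 10: 000000001111010 → 000000001011010

000000001011010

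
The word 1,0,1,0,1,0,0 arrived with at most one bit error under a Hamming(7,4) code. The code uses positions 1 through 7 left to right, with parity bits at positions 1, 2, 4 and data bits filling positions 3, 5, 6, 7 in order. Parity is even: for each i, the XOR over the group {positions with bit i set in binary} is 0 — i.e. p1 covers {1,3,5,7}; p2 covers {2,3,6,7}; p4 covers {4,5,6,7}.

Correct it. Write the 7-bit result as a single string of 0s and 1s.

s1 (pos 1,3,5,7): 1⊕1⊕1⊕0 = 1
s2 (pos 2,3,6,7): 0⊕1⊕0⊕0 = 1
s4 (pos 4,5,6,7): 0⊕1⊕0⊕0 = 1
Syndrome s4…s1 = 111 → error at position 7.
Flip position 7: 1010100 → 1010101

1010101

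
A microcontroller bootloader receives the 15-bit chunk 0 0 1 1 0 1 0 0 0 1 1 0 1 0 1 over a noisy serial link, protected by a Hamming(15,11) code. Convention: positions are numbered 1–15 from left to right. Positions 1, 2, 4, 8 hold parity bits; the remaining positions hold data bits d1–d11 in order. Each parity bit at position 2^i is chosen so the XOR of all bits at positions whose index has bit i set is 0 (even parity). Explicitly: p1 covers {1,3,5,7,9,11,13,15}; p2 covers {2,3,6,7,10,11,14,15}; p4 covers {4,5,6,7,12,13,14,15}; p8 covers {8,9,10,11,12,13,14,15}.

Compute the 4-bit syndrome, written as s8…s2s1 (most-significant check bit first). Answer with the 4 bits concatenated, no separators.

s1 (pos 1,3,5,7,9,11,13,15): 0⊕1⊕0⊕0⊕0⊕1⊕1⊕1 = 0
s2 (pos 2,3,6,7,10,11,14,15): 0⊕1⊕1⊕0⊕1⊕1⊕0⊕1 = 1
s4 (pos 4,5,6,7,12,13,14,15): 1⊕0⊕1⊕0⊕0⊕1⊕0⊕1 = 0
s8 (pos 8,9,10,11,12,13,14,15): 0⊕0⊕1⊕1⊕0⊕1⊕0⊕1 = 0
Syndrome s8…s1 = 0010 → error at position 2.

0010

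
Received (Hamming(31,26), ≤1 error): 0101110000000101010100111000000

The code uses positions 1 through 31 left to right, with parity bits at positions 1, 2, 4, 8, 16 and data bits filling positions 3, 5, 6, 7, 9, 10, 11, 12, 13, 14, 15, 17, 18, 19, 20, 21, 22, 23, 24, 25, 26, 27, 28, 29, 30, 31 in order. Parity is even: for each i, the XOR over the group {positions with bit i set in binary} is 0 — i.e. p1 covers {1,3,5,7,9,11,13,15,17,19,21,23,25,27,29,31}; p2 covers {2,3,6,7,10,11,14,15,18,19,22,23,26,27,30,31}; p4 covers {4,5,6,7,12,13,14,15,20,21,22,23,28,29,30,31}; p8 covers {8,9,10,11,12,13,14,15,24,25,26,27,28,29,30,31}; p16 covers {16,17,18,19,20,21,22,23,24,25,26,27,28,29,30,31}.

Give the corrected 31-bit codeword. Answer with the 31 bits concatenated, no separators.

s1 (pos 1,3,5,7,9,11,13,15,17,19,21,23,25,27,29,31): 0⊕0⊕1⊕0⊕0⊕0⊕0⊕0⊕0⊕0⊕0⊕1⊕1⊕0⊕0⊕0 = 1
s2 (pos 2,3,6,7,10,11,14,15,18,19,22,23,26,27,30,31): 1⊕0⊕1⊕0⊕0⊕0⊕1⊕0⊕1⊕0⊕0⊕1⊕0⊕0⊕0⊕0 = 1
s4 (pos 4,5,6,7,12,13,14,15,20,21,22,23,28,29,30,31): 1⊕1⊕1⊕0⊕0⊕0⊕1⊕0⊕1⊕0⊕0⊕1⊕0⊕0⊕0⊕0 = 0
s8 (pos 8,9,10,11,12,13,14,15,24,25,26,27,28,29,30,31): 0⊕0⊕0⊕0⊕0⊕0⊕1⊕0⊕1⊕1⊕0⊕0⊕0⊕0⊕0⊕0 = 1
s16 (pos 16,17,18,19,20,21,22,23,24,25,26,27,28,29,30,31): 1⊕0⊕1⊕0⊕1⊕0⊕0⊕1⊕1⊕1⊕0⊕0⊕0⊕0⊕0⊕0 = 0
Syndrome s16…s1 = 01011 → error at position 11.
Flip position 11: 0101110000000101010100111000000 → 0101110000100101010100111000000

0101110000100101010100111000000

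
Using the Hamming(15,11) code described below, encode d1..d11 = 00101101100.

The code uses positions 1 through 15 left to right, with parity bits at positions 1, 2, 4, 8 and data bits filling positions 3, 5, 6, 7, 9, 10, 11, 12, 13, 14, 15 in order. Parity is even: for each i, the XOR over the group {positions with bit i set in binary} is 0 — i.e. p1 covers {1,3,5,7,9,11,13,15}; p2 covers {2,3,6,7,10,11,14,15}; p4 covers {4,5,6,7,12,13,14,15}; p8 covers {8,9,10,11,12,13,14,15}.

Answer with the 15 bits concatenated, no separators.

000101001101100

Place data at non-parity positions: p1 p2 0 p4 0 1 0 p8 1 1 0 1 1 0 0
p1 (pos 1,3,5,7,9,11,13,15): XOR of data positions = 0⊕0⊕0⊕1⊕0⊕1⊕0 = 0
p2 (pos 2,3,6,7,10,11,14,15): XOR of data positions = 0⊕1⊕0⊕1⊕0⊕0⊕0 = 0
p4 (pos 4,5,6,7,12,13,14,15): XOR of data positions = 0⊕1⊕0⊕1⊕1⊕0⊕0 = 1
p8 (pos 8,9,10,11,12,13,14,15): XOR of data positions = 1⊕1⊕0⊕1⊕1⊕0⊕0 = 0
Codeword: 000101001101100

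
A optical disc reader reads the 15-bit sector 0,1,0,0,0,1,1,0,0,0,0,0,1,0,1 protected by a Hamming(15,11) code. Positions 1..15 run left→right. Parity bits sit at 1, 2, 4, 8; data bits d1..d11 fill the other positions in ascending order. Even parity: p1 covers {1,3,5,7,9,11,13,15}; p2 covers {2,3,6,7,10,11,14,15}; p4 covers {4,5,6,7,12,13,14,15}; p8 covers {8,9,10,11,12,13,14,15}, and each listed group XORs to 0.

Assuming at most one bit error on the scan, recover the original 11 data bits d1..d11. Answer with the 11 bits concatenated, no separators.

s1 (pos 1,3,5,7,9,11,13,15): 0⊕0⊕0⊕1⊕0⊕0⊕1⊕1 = 1
s2 (pos 2,3,6,7,10,11,14,15): 1⊕0⊕1⊕1⊕0⊕0⊕0⊕1 = 0
s4 (pos 4,5,6,7,12,13,14,15): 0⊕0⊕1⊕1⊕0⊕1⊕0⊕1 = 0
s8 (pos 8,9,10,11,12,13,14,15): 0⊕0⊕0⊕0⊕0⊕1⊕0⊕1 = 0
Syndrome s8…s1 = 0001 → error at position 1.
Flip position 1: 010001100000101 → 110001100000101
Read data bits from positions 3,5,6,7,9,10,11,12,13,14,15: 00110000101

00110000101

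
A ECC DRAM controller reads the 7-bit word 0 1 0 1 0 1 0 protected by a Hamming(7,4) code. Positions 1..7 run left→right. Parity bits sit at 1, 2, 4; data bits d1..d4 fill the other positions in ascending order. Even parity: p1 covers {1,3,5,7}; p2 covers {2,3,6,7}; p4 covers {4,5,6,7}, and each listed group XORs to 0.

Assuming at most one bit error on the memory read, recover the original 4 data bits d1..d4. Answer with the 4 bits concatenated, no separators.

0010

s1 (pos 1,3,5,7): 0⊕0⊕0⊕0 = 0
s2 (pos 2,3,6,7): 1⊕0⊕1⊕0 = 0
s4 (pos 4,5,6,7): 1⊕0⊕1⊕0 = 0
Syndrome s4…s1 = 000 → no error.
Read data bits from positions 3,5,6,7: 0010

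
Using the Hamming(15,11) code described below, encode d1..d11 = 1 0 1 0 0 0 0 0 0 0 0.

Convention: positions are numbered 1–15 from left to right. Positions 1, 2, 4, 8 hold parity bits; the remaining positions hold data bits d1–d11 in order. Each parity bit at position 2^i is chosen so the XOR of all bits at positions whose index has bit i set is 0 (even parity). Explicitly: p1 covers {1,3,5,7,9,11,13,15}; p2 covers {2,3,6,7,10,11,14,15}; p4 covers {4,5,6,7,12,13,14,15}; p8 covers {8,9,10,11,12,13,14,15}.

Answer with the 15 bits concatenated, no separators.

101101000000000

Place data at non-parity positions: p1 p2 1 p4 0 1 0 p8 0 0 0 0 0 0 0
p1 (pos 1,3,5,7,9,11,13,15): XOR of data positions = 1⊕0⊕0⊕0⊕0⊕0⊕0 = 1
p2 (pos 2,3,6,7,10,11,14,15): XOR of data positions = 1⊕1⊕0⊕0⊕0⊕0⊕0 = 0
p4 (pos 4,5,6,7,12,13,14,15): XOR of data positions = 0⊕1⊕0⊕0⊕0⊕0⊕0 = 1
p8 (pos 8,9,10,11,12,13,14,15): XOR of data positions = 0⊕0⊕0⊕0⊕0⊕0⊕0 = 0
Codeword: 101101000000000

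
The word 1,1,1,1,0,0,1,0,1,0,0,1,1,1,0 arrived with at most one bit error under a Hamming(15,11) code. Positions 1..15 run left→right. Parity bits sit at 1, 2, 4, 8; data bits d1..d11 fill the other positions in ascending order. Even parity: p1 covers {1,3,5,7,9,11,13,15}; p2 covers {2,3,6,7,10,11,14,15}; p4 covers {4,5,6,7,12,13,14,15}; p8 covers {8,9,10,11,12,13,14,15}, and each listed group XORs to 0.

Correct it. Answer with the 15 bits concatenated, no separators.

111110101001110

s1 (pos 1,3,5,7,9,11,13,15): 1⊕1⊕0⊕1⊕1⊕0⊕1⊕0 = 1
s2 (pos 2,3,6,7,10,11,14,15): 1⊕1⊕0⊕1⊕0⊕0⊕1⊕0 = 0
s4 (pos 4,5,6,7,12,13,14,15): 1⊕0⊕0⊕1⊕1⊕1⊕1⊕0 = 1
s8 (pos 8,9,10,11,12,13,14,15): 0⊕1⊕0⊕0⊕1⊕1⊕1⊕0 = 0
Syndrome s8…s1 = 0101 → error at position 5.
Flip position 5: 111100101001110 → 111110101001110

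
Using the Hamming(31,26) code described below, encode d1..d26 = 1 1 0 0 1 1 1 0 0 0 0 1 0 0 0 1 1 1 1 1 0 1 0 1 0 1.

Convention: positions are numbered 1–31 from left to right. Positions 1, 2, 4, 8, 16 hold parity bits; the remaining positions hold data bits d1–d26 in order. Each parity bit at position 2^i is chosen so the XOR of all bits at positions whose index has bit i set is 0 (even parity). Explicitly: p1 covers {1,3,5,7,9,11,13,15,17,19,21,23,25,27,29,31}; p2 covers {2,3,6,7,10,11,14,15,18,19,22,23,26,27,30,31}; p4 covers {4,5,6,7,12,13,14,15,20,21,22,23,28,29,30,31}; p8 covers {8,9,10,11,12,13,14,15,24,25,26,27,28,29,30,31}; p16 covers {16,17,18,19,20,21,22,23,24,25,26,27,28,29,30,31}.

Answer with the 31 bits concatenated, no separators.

Place data at non-parity positions: p1 p2 1 p4 1 0 0 p8 1 1 1 0 0 0 0 p16 1 0 0 0 1 1 1 1 1 0 1 0 1 0 1
p1 (pos 1,3,5,7,9,11,13,15,17,19,21,23,25,27,29,31): XOR of data positions = 1⊕1⊕0⊕1⊕1⊕0⊕0⊕1⊕0⊕1⊕1⊕1⊕1⊕1⊕1 = 1
p2 (pos 2,3,6,7,10,11,14,15,18,19,22,23,26,27,30,31): XOR of data positions = 1⊕0⊕0⊕1⊕1⊕0⊕0⊕0⊕0⊕1⊕1⊕0⊕1⊕0⊕1 = 1
p4 (pos 4,5,6,7,12,13,14,15,20,21,22,23,28,29,30,31): XOR of data positions = 1⊕0⊕0⊕0⊕0⊕0⊕0⊕0⊕1⊕1⊕1⊕0⊕1⊕0⊕1 = 0
p8 (pos 8,9,10,11,12,13,14,15,24,25,26,27,28,29,30,31): XOR of data positions = 1⊕1⊕1⊕0⊕0⊕0⊕0⊕1⊕1⊕0⊕1⊕0⊕1⊕0⊕1 = 0
p16 (pos 16,17,18,19,20,21,22,23,24,25,26,27,28,29,30,31): XOR of data positions = 1⊕0⊕0⊕0⊕1⊕1⊕1⊕1⊕1⊕0⊕1⊕0⊕1⊕0⊕1 = 1
Codeword: 1110100011100001100011111010101

1110100011100001100011111010101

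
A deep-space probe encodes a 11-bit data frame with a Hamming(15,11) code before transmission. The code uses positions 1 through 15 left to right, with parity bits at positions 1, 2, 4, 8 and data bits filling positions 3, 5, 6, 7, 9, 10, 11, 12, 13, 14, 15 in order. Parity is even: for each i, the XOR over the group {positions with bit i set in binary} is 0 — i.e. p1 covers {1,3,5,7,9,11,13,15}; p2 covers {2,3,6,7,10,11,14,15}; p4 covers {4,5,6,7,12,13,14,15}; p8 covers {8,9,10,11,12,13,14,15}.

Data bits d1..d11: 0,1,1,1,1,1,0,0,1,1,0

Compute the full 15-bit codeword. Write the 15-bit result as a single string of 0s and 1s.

000111101100110

Place data at non-parity positions: p1 p2 0 p4 1 1 1 p8 1 1 0 0 1 1 0
p1 (pos 1,3,5,7,9,11,13,15): XOR of data positions = 0⊕1⊕1⊕1⊕0⊕1⊕0 = 0
p2 (pos 2,3,6,7,10,11,14,15): XOR of data positions = 0⊕1⊕1⊕1⊕0⊕1⊕0 = 0
p4 (pos 4,5,6,7,12,13,14,15): XOR of data positions = 1⊕1⊕1⊕0⊕1⊕1⊕0 = 1
p8 (pos 8,9,10,11,12,13,14,15): XOR of data positions = 1⊕1⊕0⊕0⊕1⊕1⊕0 = 0
Codeword: 000111101100110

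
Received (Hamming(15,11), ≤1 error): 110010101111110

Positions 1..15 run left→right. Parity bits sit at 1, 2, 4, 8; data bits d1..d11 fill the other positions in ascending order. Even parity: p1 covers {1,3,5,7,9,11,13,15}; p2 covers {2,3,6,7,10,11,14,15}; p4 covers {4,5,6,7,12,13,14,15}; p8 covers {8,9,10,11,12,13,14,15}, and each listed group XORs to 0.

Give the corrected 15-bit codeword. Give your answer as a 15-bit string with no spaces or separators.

s1 (pos 1,3,5,7,9,11,13,15): 1⊕0⊕1⊕1⊕1⊕1⊕1⊕0 = 0
s2 (pos 2,3,6,7,10,11,14,15): 1⊕0⊕0⊕1⊕1⊕1⊕1⊕0 = 1
s4 (pos 4,5,6,7,12,13,14,15): 0⊕1⊕0⊕1⊕1⊕1⊕1⊕0 = 1
s8 (pos 8,9,10,11,12,13,14,15): 0⊕1⊕1⊕1⊕1⊕1⊕1⊕0 = 0
Syndrome s8…s1 = 0110 → error at position 6.
Flip position 6: 110010101111110 → 110011101111110

110011101111110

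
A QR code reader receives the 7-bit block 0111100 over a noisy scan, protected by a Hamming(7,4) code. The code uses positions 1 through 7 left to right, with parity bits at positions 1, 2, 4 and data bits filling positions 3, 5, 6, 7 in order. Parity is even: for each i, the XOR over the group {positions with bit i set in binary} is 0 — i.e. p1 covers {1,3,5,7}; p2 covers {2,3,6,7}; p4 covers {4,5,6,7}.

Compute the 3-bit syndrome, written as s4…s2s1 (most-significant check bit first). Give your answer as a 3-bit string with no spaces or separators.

s1 (pos 1,3,5,7): 0⊕1⊕1⊕0 = 0
s2 (pos 2,3,6,7): 1⊕1⊕0⊕0 = 0
s4 (pos 4,5,6,7): 1⊕1⊕0⊕0 = 0
Syndrome s4…s1 = 000 → no error.

000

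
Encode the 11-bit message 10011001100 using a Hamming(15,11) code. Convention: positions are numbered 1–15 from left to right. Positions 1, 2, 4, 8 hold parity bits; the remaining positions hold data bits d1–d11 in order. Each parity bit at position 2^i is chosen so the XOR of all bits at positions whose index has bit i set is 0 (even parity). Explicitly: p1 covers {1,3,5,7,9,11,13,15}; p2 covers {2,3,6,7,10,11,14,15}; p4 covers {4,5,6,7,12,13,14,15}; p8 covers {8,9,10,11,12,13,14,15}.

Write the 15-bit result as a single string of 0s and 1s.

001100111001100

Place data at non-parity positions: p1 p2 1 p4 0 0 1 p8 1 0 0 1 1 0 0
p1 (pos 1,3,5,7,9,11,13,15): XOR of data positions = 1⊕0⊕1⊕1⊕0⊕1⊕0 = 0
p2 (pos 2,3,6,7,10,11,14,15): XOR of data positions = 1⊕0⊕1⊕0⊕0⊕0⊕0 = 0
p4 (pos 4,5,6,7,12,13,14,15): XOR of data positions = 0⊕0⊕1⊕1⊕1⊕0⊕0 = 1
p8 (pos 8,9,10,11,12,13,14,15): XOR of data positions = 1⊕0⊕0⊕1⊕1⊕0⊕0 = 1
Codeword: 001100111001100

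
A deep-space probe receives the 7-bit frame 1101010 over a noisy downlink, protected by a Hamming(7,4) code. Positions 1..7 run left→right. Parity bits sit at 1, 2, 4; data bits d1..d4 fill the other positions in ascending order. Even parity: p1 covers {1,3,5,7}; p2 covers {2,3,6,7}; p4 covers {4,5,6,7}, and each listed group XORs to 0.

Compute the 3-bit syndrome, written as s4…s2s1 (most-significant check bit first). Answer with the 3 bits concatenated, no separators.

s1 (pos 1,3,5,7): 1⊕0⊕0⊕0 = 1
s2 (pos 2,3,6,7): 1⊕0⊕1⊕0 = 0
s4 (pos 4,5,6,7): 1⊕0⊕1⊕0 = 0
Syndrome s4…s1 = 001 → error at position 1.

001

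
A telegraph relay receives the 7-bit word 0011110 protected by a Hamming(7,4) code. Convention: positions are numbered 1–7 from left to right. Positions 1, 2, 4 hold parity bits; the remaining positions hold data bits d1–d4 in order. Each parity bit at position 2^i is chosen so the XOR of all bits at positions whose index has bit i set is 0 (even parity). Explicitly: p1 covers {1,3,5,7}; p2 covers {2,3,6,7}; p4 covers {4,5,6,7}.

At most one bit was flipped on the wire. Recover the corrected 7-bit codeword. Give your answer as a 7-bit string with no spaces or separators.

s1 (pos 1,3,5,7): 0⊕1⊕1⊕0 = 0
s2 (pos 2,3,6,7): 0⊕1⊕1⊕0 = 0
s4 (pos 4,5,6,7): 1⊕1⊕1⊕0 = 1
Syndrome s4…s1 = 100 → error at position 4.
Flip position 4: 0011110 → 0010110

0010110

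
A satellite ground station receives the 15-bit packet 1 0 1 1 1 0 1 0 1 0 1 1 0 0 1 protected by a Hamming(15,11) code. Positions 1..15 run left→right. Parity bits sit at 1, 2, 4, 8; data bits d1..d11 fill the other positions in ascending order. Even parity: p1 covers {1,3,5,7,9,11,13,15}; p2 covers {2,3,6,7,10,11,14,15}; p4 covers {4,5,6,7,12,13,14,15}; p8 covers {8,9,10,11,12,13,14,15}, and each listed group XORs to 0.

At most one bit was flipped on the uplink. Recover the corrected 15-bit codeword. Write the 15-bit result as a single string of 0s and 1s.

s1 (pos 1,3,5,7,9,11,13,15): 1⊕1⊕1⊕1⊕1⊕1⊕0⊕1 = 1
s2 (pos 2,3,6,7,10,11,14,15): 0⊕1⊕0⊕1⊕0⊕1⊕0⊕1 = 0
s4 (pos 4,5,6,7,12,13,14,15): 1⊕1⊕0⊕1⊕1⊕0⊕0⊕1 = 1
s8 (pos 8,9,10,11,12,13,14,15): 0⊕1⊕0⊕1⊕1⊕0⊕0⊕1 = 0
Syndrome s8…s1 = 0101 → error at position 5.
Flip position 5: 101110101011001 → 101100101011001

101100101011001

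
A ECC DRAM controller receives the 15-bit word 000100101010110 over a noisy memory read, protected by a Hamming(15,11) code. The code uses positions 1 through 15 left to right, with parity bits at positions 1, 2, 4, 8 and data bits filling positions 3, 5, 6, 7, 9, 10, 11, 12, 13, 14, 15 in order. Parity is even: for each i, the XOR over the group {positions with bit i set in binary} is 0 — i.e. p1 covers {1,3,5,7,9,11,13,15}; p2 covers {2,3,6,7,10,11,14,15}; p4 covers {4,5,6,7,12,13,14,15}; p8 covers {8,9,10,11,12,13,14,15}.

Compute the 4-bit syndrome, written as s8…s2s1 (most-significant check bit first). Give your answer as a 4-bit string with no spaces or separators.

s1 (pos 1,3,5,7,9,11,13,15): 0⊕0⊕0⊕1⊕1⊕1⊕1⊕0 = 0
s2 (pos 2,3,6,7,10,11,14,15): 0⊕0⊕0⊕1⊕0⊕1⊕1⊕0 = 1
s4 (pos 4,5,6,7,12,13,14,15): 1⊕0⊕0⊕1⊕0⊕1⊕1⊕0 = 0
s8 (pos 8,9,10,11,12,13,14,15): 0⊕1⊕0⊕1⊕0⊕1⊕1⊕0 = 0
Syndrome s8…s1 = 0010 → error at position 2.

0010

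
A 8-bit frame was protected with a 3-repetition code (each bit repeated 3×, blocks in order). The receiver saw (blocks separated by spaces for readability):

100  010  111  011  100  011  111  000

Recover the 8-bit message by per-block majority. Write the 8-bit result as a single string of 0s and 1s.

Block 1 (100): 1 one → 0
Block 2 (010): 1 one → 0
Block 3 (111): 3 ones → 1
Block 4 (011): 2 ones → 1
Block 5 (100): 1 one → 0
Block 6 (011): 2 ones → 1
Block 7 (111): 3 ones → 1
Block 8 (000): 0 ones → 0

00110110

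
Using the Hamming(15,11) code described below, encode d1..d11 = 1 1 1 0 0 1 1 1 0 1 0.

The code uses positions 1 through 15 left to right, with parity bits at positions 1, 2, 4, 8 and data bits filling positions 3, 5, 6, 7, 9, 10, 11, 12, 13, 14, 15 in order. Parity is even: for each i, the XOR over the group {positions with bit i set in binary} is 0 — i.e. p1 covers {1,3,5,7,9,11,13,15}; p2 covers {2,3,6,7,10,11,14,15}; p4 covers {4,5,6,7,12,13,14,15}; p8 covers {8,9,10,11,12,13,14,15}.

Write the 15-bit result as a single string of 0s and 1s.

Place data at non-parity positions: p1 p2 1 p4 1 1 0 p8 0 1 1 1 0 1 0
p1 (pos 1,3,5,7,9,11,13,15): XOR of data positions = 1⊕1⊕0⊕0⊕1⊕0⊕0 = 1
p2 (pos 2,3,6,7,10,11,14,15): XOR of data positions = 1⊕1⊕0⊕1⊕1⊕1⊕0 = 1
p4 (pos 4,5,6,7,12,13,14,15): XOR of data positions = 1⊕1⊕0⊕1⊕0⊕1⊕0 = 0
p8 (pos 8,9,10,11,12,13,14,15): XOR of data positions = 0⊕1⊕1⊕1⊕0⊕1⊕0 = 0
Codeword: 111011000111010

111011000111010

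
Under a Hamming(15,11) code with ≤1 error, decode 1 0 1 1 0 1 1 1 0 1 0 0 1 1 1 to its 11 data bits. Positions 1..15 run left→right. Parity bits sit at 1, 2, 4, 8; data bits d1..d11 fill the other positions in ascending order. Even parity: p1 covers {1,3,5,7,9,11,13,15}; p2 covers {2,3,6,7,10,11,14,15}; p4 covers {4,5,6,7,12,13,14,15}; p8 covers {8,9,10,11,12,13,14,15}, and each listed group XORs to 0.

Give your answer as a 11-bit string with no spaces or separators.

s1 (pos 1,3,5,7,9,11,13,15): 1⊕1⊕0⊕1⊕0⊕0⊕1⊕1 = 1
s2 (pos 2,3,6,7,10,11,14,15): 0⊕1⊕1⊕1⊕1⊕0⊕1⊕1 = 0
s4 (pos 4,5,6,7,12,13,14,15): 1⊕0⊕1⊕1⊕0⊕1⊕1⊕1 = 0
s8 (pos 8,9,10,11,12,13,14,15): 1⊕0⊕1⊕0⊕0⊕1⊕1⊕1 = 1
Syndrome s8…s1 = 1001 → error at position 9.
Flip position 9: 101101110100111 → 101101111100111
Read data bits from positions 3,5,6,7,9,10,11,12,13,14,15: 10111100111

10111100111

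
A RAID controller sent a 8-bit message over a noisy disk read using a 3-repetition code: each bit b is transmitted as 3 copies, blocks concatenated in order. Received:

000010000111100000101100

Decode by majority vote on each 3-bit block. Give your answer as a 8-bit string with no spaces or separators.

00010010

Block 1 (000): 0 ones → 0
Block 2 (010): 1 one → 0
Block 3 (000): 0 ones → 0
Block 4 (111): 3 ones → 1
Block 5 (100): 1 one → 0
Block 6 (000): 0 ones → 0
Block 7 (101): 2 ones → 1
Block 8 (100): 1 one → 0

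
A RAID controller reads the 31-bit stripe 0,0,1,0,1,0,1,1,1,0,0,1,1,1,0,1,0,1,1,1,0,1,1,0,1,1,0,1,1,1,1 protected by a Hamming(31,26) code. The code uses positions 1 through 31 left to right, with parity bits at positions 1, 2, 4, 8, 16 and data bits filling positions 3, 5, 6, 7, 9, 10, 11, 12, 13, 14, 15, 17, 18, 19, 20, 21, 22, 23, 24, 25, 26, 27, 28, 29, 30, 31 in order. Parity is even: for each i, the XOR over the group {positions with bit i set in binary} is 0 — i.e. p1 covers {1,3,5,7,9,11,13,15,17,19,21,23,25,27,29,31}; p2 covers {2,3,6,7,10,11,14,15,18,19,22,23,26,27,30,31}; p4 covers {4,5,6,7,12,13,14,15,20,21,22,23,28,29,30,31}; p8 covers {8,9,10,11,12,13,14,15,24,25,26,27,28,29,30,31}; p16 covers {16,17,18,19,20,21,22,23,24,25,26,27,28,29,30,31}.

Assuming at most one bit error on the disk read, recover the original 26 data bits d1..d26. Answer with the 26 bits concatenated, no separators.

s1 (pos 1,3,5,7,9,11,13,15,17,19,21,23,25,27,29,31): 0⊕1⊕1⊕1⊕1⊕0⊕1⊕0⊕0⊕1⊕0⊕1⊕1⊕0⊕1⊕1 = 0
s2 (pos 2,3,6,7,10,11,14,15,18,19,22,23,26,27,30,31): 0⊕1⊕0⊕1⊕0⊕0⊕1⊕0⊕1⊕1⊕1⊕1⊕1⊕0⊕1⊕1 = 0
s4 (pos 4,5,6,7,12,13,14,15,20,21,22,23,28,29,30,31): 0⊕1⊕0⊕1⊕1⊕1⊕1⊕0⊕1⊕0⊕1⊕1⊕1⊕1⊕1⊕1 = 0
s8 (pos 8,9,10,11,12,13,14,15,24,25,26,27,28,29,30,31): 1⊕1⊕0⊕0⊕1⊕1⊕1⊕0⊕0⊕1⊕1⊕0⊕1⊕1⊕1⊕1 = 1
s16 (pos 16,17,18,19,20,21,22,23,24,25,26,27,28,29,30,31): 1⊕0⊕1⊕1⊕1⊕0⊕1⊕1⊕0⊕1⊕1⊕0⊕1⊕1⊕1⊕1 = 0
Syndrome s16…s1 = 01000 → error at position 8.
Flip position 8: 0010101110011101011101101101111 → 0010101010011101011101101101111
Read data bits from positions 3,5,6,7,9,10,11,12,13,14,15,17,18,19,20,21,22,23,24,25,26,27,28,29,30,31: 11011001110011101101101111

11011001110011101101101111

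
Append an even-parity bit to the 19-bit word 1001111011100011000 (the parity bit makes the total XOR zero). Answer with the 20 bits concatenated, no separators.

10011110111000110000

XOR of the 19 data bits: 1⊕0⊕0⊕1⊕1⊕1⊕1⊕0⊕1⊕1⊕1⊕0⊕0⊕0⊕1⊕1⊕0⊕0⊕0 = 0
Parity bit = 0 (so all 20 bits XOR to 0).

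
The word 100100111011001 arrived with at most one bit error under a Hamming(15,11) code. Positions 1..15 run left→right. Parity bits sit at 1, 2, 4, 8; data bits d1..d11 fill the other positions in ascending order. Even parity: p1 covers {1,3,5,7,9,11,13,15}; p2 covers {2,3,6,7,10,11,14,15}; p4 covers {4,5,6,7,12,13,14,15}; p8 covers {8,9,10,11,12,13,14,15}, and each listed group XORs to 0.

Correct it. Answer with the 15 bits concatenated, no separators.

100100111001001

s1 (pos 1,3,5,7,9,11,13,15): 1⊕0⊕0⊕1⊕1⊕1⊕0⊕1 = 1
s2 (pos 2,3,6,7,10,11,14,15): 0⊕0⊕0⊕1⊕0⊕1⊕0⊕1 = 1
s4 (pos 4,5,6,7,12,13,14,15): 1⊕0⊕0⊕1⊕1⊕0⊕0⊕1 = 0
s8 (pos 8,9,10,11,12,13,14,15): 1⊕1⊕0⊕1⊕1⊕0⊕0⊕1 = 1
Syndrome s8…s1 = 1011 → error at position 11.
Flip position 11: 100100111011001 → 100100111001001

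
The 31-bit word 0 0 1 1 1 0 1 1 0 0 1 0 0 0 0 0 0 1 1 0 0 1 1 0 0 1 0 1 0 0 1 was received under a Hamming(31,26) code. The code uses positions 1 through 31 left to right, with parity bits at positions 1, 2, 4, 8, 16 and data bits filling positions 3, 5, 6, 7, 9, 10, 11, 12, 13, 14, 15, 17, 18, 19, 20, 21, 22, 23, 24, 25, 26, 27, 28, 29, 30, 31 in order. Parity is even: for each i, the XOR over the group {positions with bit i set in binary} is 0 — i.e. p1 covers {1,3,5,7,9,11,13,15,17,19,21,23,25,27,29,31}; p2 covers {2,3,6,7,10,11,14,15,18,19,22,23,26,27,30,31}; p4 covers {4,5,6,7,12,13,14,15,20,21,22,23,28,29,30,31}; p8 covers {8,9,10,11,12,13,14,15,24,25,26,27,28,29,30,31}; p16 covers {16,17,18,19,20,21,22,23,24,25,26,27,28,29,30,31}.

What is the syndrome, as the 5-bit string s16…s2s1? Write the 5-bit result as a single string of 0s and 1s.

s1 (pos 1,3,5,7,9,11,13,15,17,19,21,23,25,27,29,31): 0⊕1⊕1⊕1⊕0⊕1⊕0⊕0⊕0⊕1⊕0⊕1⊕0⊕0⊕0⊕1 = 1
s2 (pos 2,3,6,7,10,11,14,15,18,19,22,23,26,27,30,31): 0⊕1⊕0⊕1⊕0⊕1⊕0⊕0⊕1⊕1⊕1⊕1⊕1⊕0⊕0⊕1 = 1
s4 (pos 4,5,6,7,12,13,14,15,20,21,22,23,28,29,30,31): 1⊕1⊕0⊕1⊕0⊕0⊕0⊕0⊕0⊕0⊕1⊕1⊕1⊕0⊕0⊕1 = 1
s8 (pos 8,9,10,11,12,13,14,15,24,25,26,27,28,29,30,31): 1⊕0⊕0⊕1⊕0⊕0⊕0⊕0⊕0⊕0⊕1⊕0⊕1⊕0⊕0⊕1 = 1
s16 (pos 16,17,18,19,20,21,22,23,24,25,26,27,28,29,30,31): 0⊕0⊕1⊕1⊕0⊕0⊕1⊕1⊕0⊕0⊕1⊕0⊕1⊕0⊕0⊕1 = 1
Syndrome s16…s1 = 11111 → error at position 31.

11111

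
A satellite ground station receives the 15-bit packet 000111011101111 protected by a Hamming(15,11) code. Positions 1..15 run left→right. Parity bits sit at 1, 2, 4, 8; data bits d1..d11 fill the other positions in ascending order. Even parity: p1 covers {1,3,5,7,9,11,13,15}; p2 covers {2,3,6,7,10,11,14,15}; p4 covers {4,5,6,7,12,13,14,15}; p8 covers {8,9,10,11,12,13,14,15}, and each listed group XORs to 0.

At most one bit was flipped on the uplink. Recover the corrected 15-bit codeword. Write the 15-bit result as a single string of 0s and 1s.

s1 (pos 1,3,5,7,9,11,13,15): 0⊕0⊕1⊕0⊕1⊕0⊕1⊕1 = 0
s2 (pos 2,3,6,7,10,11,14,15): 0⊕0⊕1⊕0⊕1⊕0⊕1⊕1 = 0
s4 (pos 4,5,6,7,12,13,14,15): 1⊕1⊕1⊕0⊕1⊕1⊕1⊕1 = 1
s8 (pos 8,9,10,11,12,13,14,15): 1⊕1⊕1⊕0⊕1⊕1⊕1⊕1 = 1
Syndrome s8…s1 = 1100 → error at position 12.
Flip position 12: 000111011101111 → 000111011100111

000111011100111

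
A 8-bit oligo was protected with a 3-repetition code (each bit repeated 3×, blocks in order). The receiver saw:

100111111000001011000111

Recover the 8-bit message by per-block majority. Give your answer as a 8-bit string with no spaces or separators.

01100101

Block 1 (100): 1 one → 0
Block 2 (111): 3 ones → 1
Block 3 (111): 3 ones → 1
Block 4 (000): 0 ones → 0
Block 5 (001): 1 one → 0
Block 6 (011): 2 ones → 1
Block 7 (000): 0 ones → 0
Block 8 (111): 3 ones → 1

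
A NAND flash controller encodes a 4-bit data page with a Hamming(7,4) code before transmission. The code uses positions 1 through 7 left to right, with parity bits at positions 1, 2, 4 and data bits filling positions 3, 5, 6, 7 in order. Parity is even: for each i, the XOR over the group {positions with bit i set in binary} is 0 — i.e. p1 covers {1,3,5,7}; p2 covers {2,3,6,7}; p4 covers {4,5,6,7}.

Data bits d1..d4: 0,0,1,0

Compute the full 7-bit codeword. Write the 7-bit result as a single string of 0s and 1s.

0101010

Place data at non-parity positions: p1 p2 0 p4 0 1 0
p1 (pos 1,3,5,7): XOR of data positions = 0⊕0⊕0 = 0
p2 (pos 2,3,6,7): XOR of data positions = 0⊕1⊕0 = 1
p4 (pos 4,5,6,7): XOR of data positions = 0⊕1⊕0 = 1
Codeword: 0101010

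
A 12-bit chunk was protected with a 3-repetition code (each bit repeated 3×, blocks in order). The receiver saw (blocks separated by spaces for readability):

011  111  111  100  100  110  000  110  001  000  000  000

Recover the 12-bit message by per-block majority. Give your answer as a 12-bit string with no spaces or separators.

111001010000

Block 1 (011): 2 ones → 1
Block 2 (111): 3 ones → 1
Block 3 (111): 3 ones → 1
Block 4 (100): 1 one → 0
Block 5 (100): 1 one → 0
Block 6 (110): 2 ones → 1
Block 7 (000): 0 ones → 0
Block 8 (110): 2 ones → 1
Block 9 (001): 1 one → 0
Block 10 (000): 0 ones → 0
Block 11 (000): 0 ones → 0
Block 12 (000): 0 ones → 0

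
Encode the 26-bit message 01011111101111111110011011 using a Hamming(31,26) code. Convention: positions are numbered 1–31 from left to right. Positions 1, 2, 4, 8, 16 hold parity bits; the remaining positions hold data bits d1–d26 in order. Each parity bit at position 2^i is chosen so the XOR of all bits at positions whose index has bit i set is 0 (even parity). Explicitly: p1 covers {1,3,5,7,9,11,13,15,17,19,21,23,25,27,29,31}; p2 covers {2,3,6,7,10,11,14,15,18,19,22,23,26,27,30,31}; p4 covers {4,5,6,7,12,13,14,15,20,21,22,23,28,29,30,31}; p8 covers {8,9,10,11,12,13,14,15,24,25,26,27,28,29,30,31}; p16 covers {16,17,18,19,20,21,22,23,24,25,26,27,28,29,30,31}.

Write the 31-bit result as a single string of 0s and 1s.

0100101111111010111111110011011

Place data at non-parity positions: p1 p2 0 p4 1 0 1 p8 1 1 1 1 1 0 1 p16 1 1 1 1 1 1 1 1 0 0 1 1 0 1 1
p1 (pos 1,3,5,7,9,11,13,15,17,19,21,23,25,27,29,31): XOR of data positions = 0⊕1⊕1⊕1⊕1⊕1⊕1⊕1⊕1⊕1⊕1⊕0⊕1⊕0⊕1 = 0
p2 (pos 2,3,6,7,10,11,14,15,18,19,22,23,26,27,30,31): XOR of data positions = 0⊕0⊕1⊕1⊕1⊕0⊕1⊕1⊕1⊕1⊕1⊕0⊕1⊕1⊕1 = 1
p4 (pos 4,5,6,7,12,13,14,15,20,21,22,23,28,29,30,31): XOR of data positions = 1⊕0⊕1⊕1⊕1⊕0⊕1⊕1⊕1⊕1⊕1⊕1⊕0⊕1⊕1 = 0
p8 (pos 8,9,10,11,12,13,14,15,24,25,26,27,28,29,30,31): XOR of data positions = 1⊕1⊕1⊕1⊕1⊕0⊕1⊕1⊕0⊕0⊕1⊕1⊕0⊕1⊕1 = 1
p16 (pos 16,17,18,19,20,21,22,23,24,25,26,27,28,29,30,31): XOR of data positions = 1⊕1⊕1⊕1⊕1⊕1⊕1⊕1⊕0⊕0⊕1⊕1⊕0⊕1⊕1 = 0
Codeword: 0100101111111010111111110011011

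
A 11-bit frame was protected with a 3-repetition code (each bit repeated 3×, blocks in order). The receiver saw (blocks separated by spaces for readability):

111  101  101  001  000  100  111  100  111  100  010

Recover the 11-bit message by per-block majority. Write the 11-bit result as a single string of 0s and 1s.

Block 1 (111): 3 ones → 1
Block 2 (101): 2 ones → 1
Block 3 (101): 2 ones → 1
Block 4 (001): 1 one → 0
Block 5 (000): 0 ones → 0
Block 6 (100): 1 one → 0
Block 7 (111): 3 ones → 1
Block 8 (100): 1 one → 0
Block 9 (111): 3 ones → 1
Block 10 (100): 1 one → 0
Block 11 (010): 1 one → 0

11100010100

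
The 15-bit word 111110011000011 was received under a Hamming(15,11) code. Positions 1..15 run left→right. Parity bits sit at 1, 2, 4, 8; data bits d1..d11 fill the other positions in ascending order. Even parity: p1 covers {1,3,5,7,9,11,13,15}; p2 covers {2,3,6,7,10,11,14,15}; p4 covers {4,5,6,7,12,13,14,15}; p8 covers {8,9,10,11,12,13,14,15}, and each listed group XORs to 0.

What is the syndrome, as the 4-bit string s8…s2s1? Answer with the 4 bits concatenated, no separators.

s1 (pos 1,3,5,7,9,11,13,15): 1⊕1⊕1⊕0⊕1⊕0⊕0⊕1 = 1
s2 (pos 2,3,6,7,10,11,14,15): 1⊕1⊕0⊕0⊕0⊕0⊕1⊕1 = 0
s4 (pos 4,5,6,7,12,13,14,15): 1⊕1⊕0⊕0⊕0⊕0⊕1⊕1 = 0
s8 (pos 8,9,10,11,12,13,14,15): 1⊕1⊕0⊕0⊕0⊕0⊕1⊕1 = 0
Syndrome s8…s1 = 0001 → error at position 1.

0001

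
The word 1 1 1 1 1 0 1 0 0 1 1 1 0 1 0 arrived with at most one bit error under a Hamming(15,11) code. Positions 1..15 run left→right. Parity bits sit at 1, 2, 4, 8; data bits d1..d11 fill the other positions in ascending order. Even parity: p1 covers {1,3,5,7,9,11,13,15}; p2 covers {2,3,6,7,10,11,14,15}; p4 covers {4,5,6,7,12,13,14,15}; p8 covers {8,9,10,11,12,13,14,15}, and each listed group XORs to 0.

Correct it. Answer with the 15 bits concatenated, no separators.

111100100111010

s1 (pos 1,3,5,7,9,11,13,15): 1⊕1⊕1⊕1⊕0⊕1⊕0⊕0 = 1
s2 (pos 2,3,6,7,10,11,14,15): 1⊕1⊕0⊕1⊕1⊕1⊕1⊕0 = 0
s4 (pos 4,5,6,7,12,13,14,15): 1⊕1⊕0⊕1⊕1⊕0⊕1⊕0 = 1
s8 (pos 8,9,10,11,12,13,14,15): 0⊕0⊕1⊕1⊕1⊕0⊕1⊕0 = 0
Syndrome s8…s1 = 0101 → error at position 5.
Flip position 5: 111110100111010 → 111100100111010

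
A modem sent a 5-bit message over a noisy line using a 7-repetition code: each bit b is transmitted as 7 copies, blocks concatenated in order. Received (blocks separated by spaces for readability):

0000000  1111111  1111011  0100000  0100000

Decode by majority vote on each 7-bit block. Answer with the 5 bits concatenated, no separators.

01100

Block 1 (0000000): 0 ones → 0
Block 2 (1111111): 7 ones → 1
Block 3 (1111011): 6 ones → 1
Block 4 (0100000): 1 one → 0
Block 5 (0100000): 1 one → 0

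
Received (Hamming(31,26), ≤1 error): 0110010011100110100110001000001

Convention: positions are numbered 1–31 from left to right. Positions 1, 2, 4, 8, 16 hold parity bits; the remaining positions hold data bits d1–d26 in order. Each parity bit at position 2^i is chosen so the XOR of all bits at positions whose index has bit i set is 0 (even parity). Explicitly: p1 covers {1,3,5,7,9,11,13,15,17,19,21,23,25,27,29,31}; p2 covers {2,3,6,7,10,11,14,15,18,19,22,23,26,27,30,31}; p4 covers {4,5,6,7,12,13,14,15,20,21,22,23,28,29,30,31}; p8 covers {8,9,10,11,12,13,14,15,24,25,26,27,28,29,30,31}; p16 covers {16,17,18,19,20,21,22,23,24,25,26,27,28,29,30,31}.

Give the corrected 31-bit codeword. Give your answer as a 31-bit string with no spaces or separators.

s1 (pos 1,3,5,7,9,11,13,15,17,19,21,23,25,27,29,31): 0⊕1⊕0⊕0⊕1⊕1⊕0⊕1⊕1⊕0⊕1⊕0⊕1⊕0⊕0⊕1 = 0
s2 (pos 2,3,6,7,10,11,14,15,18,19,22,23,26,27,30,31): 1⊕1⊕1⊕0⊕1⊕1⊕1⊕1⊕0⊕0⊕0⊕0⊕0⊕0⊕0⊕1 = 0
s4 (pos 4,5,6,7,12,13,14,15,20,21,22,23,28,29,30,31): 0⊕0⊕1⊕0⊕0⊕0⊕1⊕1⊕1⊕1⊕0⊕0⊕0⊕0⊕0⊕1 = 0
s8 (pos 8,9,10,11,12,13,14,15,24,25,26,27,28,29,30,31): 0⊕1⊕1⊕1⊕0⊕0⊕1⊕1⊕0⊕1⊕0⊕0⊕0⊕0⊕0⊕1 = 1
s16 (pos 16,17,18,19,20,21,22,23,24,25,26,27,28,29,30,31): 0⊕1⊕0⊕0⊕1⊕1⊕0⊕0⊕0⊕1⊕0⊕0⊕0⊕0⊕0⊕1 = 1
Syndrome s16…s1 = 11000 → error at position 24.
Flip position 24: 0110010011100110100110001000001 → 0110010011100110100110011000001

0110010011100110100110011000001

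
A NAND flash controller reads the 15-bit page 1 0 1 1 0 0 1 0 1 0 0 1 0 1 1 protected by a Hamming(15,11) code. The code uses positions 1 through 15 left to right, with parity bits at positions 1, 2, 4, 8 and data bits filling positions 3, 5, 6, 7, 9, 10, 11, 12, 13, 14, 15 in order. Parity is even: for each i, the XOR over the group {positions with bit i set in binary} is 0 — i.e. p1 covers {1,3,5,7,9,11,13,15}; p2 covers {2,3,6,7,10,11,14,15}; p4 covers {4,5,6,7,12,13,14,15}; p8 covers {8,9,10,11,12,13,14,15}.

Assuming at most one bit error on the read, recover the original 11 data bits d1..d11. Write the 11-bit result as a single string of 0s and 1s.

11011001011

s1 (pos 1,3,5,7,9,11,13,15): 1⊕1⊕0⊕1⊕1⊕0⊕0⊕1 = 1
s2 (pos 2,3,6,7,10,11,14,15): 0⊕1⊕0⊕1⊕0⊕0⊕1⊕1 = 0
s4 (pos 4,5,6,7,12,13,14,15): 1⊕0⊕0⊕1⊕1⊕0⊕1⊕1 = 1
s8 (pos 8,9,10,11,12,13,14,15): 0⊕1⊕0⊕0⊕1⊕0⊕1⊕1 = 0
Syndrome s8…s1 = 0101 → error at position 5.
Flip position 5: 101100101001011 → 101110101001011
Read data bits from positions 3,5,6,7,9,10,11,12,13,14,15: 11011001011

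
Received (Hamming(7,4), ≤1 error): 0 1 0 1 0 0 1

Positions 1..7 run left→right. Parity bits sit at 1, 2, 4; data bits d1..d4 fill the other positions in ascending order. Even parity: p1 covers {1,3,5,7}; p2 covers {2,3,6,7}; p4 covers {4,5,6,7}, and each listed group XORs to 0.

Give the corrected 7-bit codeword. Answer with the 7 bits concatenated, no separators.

1101001

s1 (pos 1,3,5,7): 0⊕0⊕0⊕1 = 1
s2 (pos 2,3,6,7): 1⊕0⊕0⊕1 = 0
s4 (pos 4,5,6,7): 1⊕0⊕0⊕1 = 0
Syndrome s4…s1 = 001 → error at position 1.
Flip position 1: 0101001 → 1101001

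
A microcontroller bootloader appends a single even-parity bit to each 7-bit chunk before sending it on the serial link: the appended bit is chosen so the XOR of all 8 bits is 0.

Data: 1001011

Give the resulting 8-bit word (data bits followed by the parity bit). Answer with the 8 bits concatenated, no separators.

10010110

XOR of the 7 data bits: 1⊕0⊕0⊕1⊕0⊕1⊕1 = 0
Parity bit = 0 (so all 8 bits XOR to 0).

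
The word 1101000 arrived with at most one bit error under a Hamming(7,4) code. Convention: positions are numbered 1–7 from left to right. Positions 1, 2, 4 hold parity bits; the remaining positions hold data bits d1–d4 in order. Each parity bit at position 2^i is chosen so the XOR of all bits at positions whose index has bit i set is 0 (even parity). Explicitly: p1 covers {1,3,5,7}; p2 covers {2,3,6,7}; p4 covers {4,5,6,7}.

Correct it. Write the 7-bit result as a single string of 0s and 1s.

s1 (pos 1,3,5,7): 1⊕0⊕0⊕0 = 1
s2 (pos 2,3,6,7): 1⊕0⊕0⊕0 = 1
s4 (pos 4,5,6,7): 1⊕0⊕0⊕0 = 1
Syndrome s4…s1 = 111 → error at position 7.
Flip position 7: 1101000 → 1101001

1101001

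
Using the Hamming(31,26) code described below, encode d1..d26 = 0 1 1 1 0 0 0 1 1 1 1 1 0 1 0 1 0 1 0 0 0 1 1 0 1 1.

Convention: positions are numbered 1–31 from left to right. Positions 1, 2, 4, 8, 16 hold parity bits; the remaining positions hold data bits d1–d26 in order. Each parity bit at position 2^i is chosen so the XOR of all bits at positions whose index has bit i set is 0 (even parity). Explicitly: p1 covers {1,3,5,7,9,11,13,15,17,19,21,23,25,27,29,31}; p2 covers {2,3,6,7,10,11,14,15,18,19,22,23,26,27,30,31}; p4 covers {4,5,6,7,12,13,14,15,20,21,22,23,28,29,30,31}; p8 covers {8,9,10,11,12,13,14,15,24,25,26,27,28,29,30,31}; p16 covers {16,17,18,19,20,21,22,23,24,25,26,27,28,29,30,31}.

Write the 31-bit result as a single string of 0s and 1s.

0100111000011110101010100011011

Place data at non-parity positions: p1 p2 0 p4 1 1 1 p8 0 0 0 1 1 1 1 p16 1 0 1 0 1 0 1 0 0 0 1 1 0 1 1
p1 (pos 1,3,5,7,9,11,13,15,17,19,21,23,25,27,29,31): XOR of data positions = 0⊕1⊕1⊕0⊕0⊕1⊕1⊕1⊕1⊕1⊕1⊕0⊕1⊕0⊕1 = 0
p2 (pos 2,3,6,7,10,11,14,15,18,19,22,23,26,27,30,31): XOR of data positions = 0⊕1⊕1⊕0⊕0⊕1⊕1⊕0⊕1⊕0⊕1⊕0⊕1⊕1⊕1 = 1
p4 (pos 4,5,6,7,12,13,14,15,20,21,22,23,28,29,30,31): XOR of data positions = 1⊕1⊕1⊕1⊕1⊕1⊕1⊕0⊕1⊕0⊕1⊕1⊕0⊕1⊕1 = 0
p8 (pos 8,9,10,11,12,13,14,15,24,25,26,27,28,29,30,31): XOR of data positions = 0⊕0⊕0⊕1⊕1⊕1⊕1⊕0⊕0⊕0⊕1⊕1⊕0⊕1⊕1 = 0
p16 (pos 16,17,18,19,20,21,22,23,24,25,26,27,28,29,30,31): XOR of data positions = 1⊕0⊕1⊕0⊕1⊕0⊕1⊕0⊕0⊕0⊕1⊕1⊕0⊕1⊕1 = 0
Codeword: 0100111000011110101010100011011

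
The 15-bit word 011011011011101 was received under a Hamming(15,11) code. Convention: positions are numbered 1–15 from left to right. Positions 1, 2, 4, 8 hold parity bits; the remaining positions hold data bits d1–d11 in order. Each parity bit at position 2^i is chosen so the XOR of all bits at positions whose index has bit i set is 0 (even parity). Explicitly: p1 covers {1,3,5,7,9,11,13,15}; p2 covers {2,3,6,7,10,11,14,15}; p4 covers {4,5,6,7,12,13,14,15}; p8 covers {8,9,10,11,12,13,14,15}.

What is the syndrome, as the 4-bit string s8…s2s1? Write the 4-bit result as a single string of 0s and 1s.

s1 (pos 1,3,5,7,9,11,13,15): 0⊕1⊕1⊕0⊕1⊕1⊕1⊕1 = 0
s2 (pos 2,3,6,7,10,11,14,15): 1⊕1⊕1⊕0⊕0⊕1⊕0⊕1 = 1
s4 (pos 4,5,6,7,12,13,14,15): 0⊕1⊕1⊕0⊕1⊕1⊕0⊕1 = 1
s8 (pos 8,9,10,11,12,13,14,15): 1⊕1⊕0⊕1⊕1⊕1⊕0⊕1 = 0
Syndrome s8…s1 = 0110 → error at position 6.

0110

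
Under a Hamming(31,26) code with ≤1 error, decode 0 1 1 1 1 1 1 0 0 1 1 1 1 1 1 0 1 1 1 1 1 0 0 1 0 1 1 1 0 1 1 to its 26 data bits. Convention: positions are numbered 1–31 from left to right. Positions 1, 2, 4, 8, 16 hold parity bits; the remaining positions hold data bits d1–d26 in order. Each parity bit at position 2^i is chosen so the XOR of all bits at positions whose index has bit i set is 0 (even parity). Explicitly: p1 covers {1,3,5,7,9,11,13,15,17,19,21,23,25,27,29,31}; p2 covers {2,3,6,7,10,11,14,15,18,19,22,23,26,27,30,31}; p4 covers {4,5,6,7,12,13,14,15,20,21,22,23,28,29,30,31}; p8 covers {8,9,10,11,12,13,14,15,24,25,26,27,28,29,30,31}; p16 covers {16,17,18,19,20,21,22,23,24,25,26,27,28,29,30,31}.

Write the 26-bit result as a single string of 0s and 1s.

s1 (pos 1,3,5,7,9,11,13,15,17,19,21,23,25,27,29,31): 0⊕1⊕1⊕1⊕0⊕1⊕1⊕1⊕1⊕1⊕1⊕0⊕0⊕1⊕0⊕1 = 1
s2 (pos 2,3,6,7,10,11,14,15,18,19,22,23,26,27,30,31): 1⊕1⊕1⊕1⊕1⊕1⊕1⊕1⊕1⊕1⊕0⊕0⊕1⊕1⊕1⊕1 = 0
s4 (pos 4,5,6,7,12,13,14,15,20,21,22,23,28,29,30,31): 1⊕1⊕1⊕1⊕1⊕1⊕1⊕1⊕1⊕1⊕0⊕0⊕1⊕0⊕1⊕1 = 1
s8 (pos 8,9,10,11,12,13,14,15,24,25,26,27,28,29,30,31): 0⊕0⊕1⊕1⊕1⊕1⊕1⊕1⊕1⊕0⊕1⊕1⊕1⊕0⊕1⊕1 = 0
s16 (pos 16,17,18,19,20,21,22,23,24,25,26,27,28,29,30,31): 0⊕1⊕1⊕1⊕1⊕1⊕0⊕0⊕1⊕0⊕1⊕1⊕1⊕0⊕1⊕1 = 1
Syndrome s16…s1 = 10101 → error at position 21.
Flip position 21: 0111111001111110111110010111011 → 0111111001111110111100010111011
Read data bits from positions 3,5,6,7,9,10,11,12,13,14,15,17,18,19,20,21,22,23,24,25,26,27,28,29,30,31: 11110111111111100010111011

11110111111111100010111011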